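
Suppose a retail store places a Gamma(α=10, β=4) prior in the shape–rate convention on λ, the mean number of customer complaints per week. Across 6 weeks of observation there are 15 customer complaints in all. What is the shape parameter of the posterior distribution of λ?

25

Total count 15 over total exposure 6 weeks.
By Gamma–Poisson conjugacy, the posterior is Gamma(α + Σx, β + Σt) = Gamma(10 + 15, 4 + 6) = Gamma(25, 10).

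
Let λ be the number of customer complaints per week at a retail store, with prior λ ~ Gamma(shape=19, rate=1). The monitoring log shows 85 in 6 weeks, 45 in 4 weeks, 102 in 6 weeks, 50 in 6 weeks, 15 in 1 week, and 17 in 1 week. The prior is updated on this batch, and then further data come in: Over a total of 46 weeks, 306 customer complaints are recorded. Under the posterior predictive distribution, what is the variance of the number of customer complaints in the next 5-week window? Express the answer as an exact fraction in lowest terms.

3420/71

Total count: 85 + 45 + 102 + 50 + 15 + 17 = 314.
Total exposure: 6 + 4 + 6 + 6 + 1 + 1 = 24 weeks.
After the first batch: Gamma(19 + 314, 1 + 24) = Gamma(333, 25).
Total count 306 over total exposure 46 weeks.
After the second batch: Gamma(333 + 306, 25 + 46) = Gamma(639, 71).
The posterior predictive for a window of length T is Negative Binomial with variance T·α'·(β'+T)/β'² = 5·639·76/5041 = 3420/71.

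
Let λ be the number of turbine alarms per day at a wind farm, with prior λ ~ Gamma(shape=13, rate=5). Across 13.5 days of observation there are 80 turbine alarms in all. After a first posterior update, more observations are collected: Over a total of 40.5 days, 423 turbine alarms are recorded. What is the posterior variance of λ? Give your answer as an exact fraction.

Total count 80 over total exposure 13.5 days.
After the first batch: Gamma(13 + 80, 5 + 13.5) = Gamma(93, 37/2).
Total count 423 over total exposure 40.5 days.
After the second batch: Gamma(93 + 423, 37/2 + 40.5) = Gamma(516, 59).
Posterior variance = α'/β'² = 516/3481.

516/3481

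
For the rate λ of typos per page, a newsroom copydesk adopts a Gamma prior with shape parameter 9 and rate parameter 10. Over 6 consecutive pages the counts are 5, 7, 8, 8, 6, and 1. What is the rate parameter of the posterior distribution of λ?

16

Total count: 5 + 7 + 8 + 8 + 6 + 1 = 35.
Total exposure: 6 pages.
Posterior: α' = 9 + 35 = 44, β' = 10 + 6 = 16.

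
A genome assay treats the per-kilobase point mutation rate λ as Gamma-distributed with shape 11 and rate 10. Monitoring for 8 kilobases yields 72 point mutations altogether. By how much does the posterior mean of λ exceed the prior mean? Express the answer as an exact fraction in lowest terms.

Total count 72 over total exposure 8 kilobases.
Conjugate update: add total count to the shape and total exposure to the rate, giving Gamma(83, 18).
Posterior mean = 83/18 = 83/18; prior mean = 11/10 = 11/10. Difference = 83/18 − 11/10 = 158/45.

158/45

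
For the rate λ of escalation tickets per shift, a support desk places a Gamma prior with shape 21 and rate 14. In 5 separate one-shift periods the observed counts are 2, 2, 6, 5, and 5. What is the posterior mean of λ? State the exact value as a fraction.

Total count: 2 + 2 + 6 + 5 + 5 = 20.
Total exposure: 5 shifts.
The Gamma prior is conjugate for the Poisson rate, so λ | data ~ Gamma(21+20, 14+5) = Gamma(41, 19).
Posterior mean = α'/β' = 41/19.

41/19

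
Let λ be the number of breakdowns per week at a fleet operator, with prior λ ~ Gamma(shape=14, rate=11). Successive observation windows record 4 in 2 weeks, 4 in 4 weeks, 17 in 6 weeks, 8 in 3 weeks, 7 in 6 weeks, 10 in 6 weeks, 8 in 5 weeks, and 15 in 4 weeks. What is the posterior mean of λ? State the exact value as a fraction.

Total count: 4 + 4 + 17 + 8 + 7 + 10 + 8 + 15 = 73.
Total exposure: 2 + 4 + 6 + 3 + 6 + 6 + 5 + 4 = 36 weeks.
The Gamma prior is conjugate for the Poisson rate, so λ | data ~ Gamma(14+73, 11+36) = Gamma(87, 47).
Posterior mean = α'/β' = 87/47.

87/47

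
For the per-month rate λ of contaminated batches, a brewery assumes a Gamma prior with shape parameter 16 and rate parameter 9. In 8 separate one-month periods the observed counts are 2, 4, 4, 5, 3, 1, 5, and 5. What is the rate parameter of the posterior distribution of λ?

Total count: 2 + 4 + 4 + 5 + 3 + 1 + 5 + 5 = 29.
Total exposure: 8 months.
By Gamma–Poisson conjugacy, the posterior is Gamma(α + Σx, β + Σt) = Gamma(16 + 29, 9 + 8) = Gamma(45, 17).

17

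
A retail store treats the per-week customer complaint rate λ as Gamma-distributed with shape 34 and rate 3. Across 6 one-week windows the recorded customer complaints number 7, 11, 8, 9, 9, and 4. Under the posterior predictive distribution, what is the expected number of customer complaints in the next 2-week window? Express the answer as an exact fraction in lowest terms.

164/9

Total count: 7 + 11 + 8 + 9 + 9 + 4 = 48.
Total exposure: 6 weeks.
Conjugate update: add total count to the shape and total exposure to the rate, giving Gamma(82, 9).
Predictive mean over a 2-week window = T·E[λ|data] = 2·82/9 = 164/9.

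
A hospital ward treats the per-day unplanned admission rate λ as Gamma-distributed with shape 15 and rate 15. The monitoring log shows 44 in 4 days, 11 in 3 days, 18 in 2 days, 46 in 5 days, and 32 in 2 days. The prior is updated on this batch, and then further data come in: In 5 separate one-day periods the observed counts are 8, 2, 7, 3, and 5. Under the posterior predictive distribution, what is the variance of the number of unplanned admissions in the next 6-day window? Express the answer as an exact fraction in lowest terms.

1337/36

Total count: 44 + 11 + 18 + 46 + 32 = 151.
Total exposure: 4 + 3 + 2 + 5 + 2 = 16 days.
After the first batch: Gamma(15 + 151, 15 + 16) = Gamma(166, 31).
Total count: 8 + 2 + 7 + 3 + 5 = 25.
Total exposure: 5 days.
After the second batch: Gamma(166 + 25, 31 + 5) = Gamma(191, 36).
The posterior predictive for a window of length T is Negative Binomial with variance T·α'·(β'+T)/β'² = 6·191·42/1296 = 1337/36.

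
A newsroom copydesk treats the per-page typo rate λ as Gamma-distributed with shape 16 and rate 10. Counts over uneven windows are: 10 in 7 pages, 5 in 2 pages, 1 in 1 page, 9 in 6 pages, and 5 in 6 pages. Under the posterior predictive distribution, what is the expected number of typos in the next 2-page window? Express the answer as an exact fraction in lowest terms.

Total count: 10 + 5 + 1 + 9 + 5 = 30.
Total exposure: 7 + 2 + 1 + 6 + 6 = 22 pages.
Gamma(α, β) with Poisson data over total exposure Σt gives posterior Gamma(α+Σx, β+Σt) = Gamma(46, 32).
Predictive mean over a 2-page window = T·E[λ|data] = 2·46/32 = 23/8.

23/8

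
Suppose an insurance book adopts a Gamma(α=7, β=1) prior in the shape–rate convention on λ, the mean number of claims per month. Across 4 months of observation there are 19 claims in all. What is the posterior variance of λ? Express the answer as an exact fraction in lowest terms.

26/25

Total count 19 over total exposure 4 months.
Conjugate update: add total count to the shape and total exposure to the rate, giving Gamma(26, 5).
Posterior variance = α'/β'² = 26/25.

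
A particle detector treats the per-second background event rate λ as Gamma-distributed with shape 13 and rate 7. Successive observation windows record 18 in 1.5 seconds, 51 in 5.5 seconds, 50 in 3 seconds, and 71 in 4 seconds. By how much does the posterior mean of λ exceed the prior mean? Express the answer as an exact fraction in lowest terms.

Total count: 18 + 51 + 50 + 71 = 190.
Total exposure: 1.5 + 5.5 + 3 + 4 = 14 seconds.
By Gamma–Poisson conjugacy, the posterior is Gamma(α + Σx, β + Σt) = Gamma(13 + 190, 7 + 14) = Gamma(203, 21).
Posterior mean = 203/21 = 29/3; prior mean = 13/7 = 13/7. Difference = 29/3 − 13/7 = 164/21.

164/21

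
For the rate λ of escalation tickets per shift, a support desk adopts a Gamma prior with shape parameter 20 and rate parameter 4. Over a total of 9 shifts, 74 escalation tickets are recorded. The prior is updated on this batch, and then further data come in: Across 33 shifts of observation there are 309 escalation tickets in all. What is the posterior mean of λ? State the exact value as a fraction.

Total count 74 over total exposure 9 shifts.
After the first batch: Gamma(20 + 74, 4 + 9) = Gamma(94, 13).
Total count 309 over total exposure 33 shifts.
After the second batch: Gamma(94 + 309, 13 + 33) = Gamma(403, 46).
Posterior mean = α'/β' = 403/46.

403/46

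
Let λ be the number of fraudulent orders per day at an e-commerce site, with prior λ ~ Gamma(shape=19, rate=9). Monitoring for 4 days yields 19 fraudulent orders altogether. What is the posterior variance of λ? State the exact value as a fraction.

38/169

Total count 19 over total exposure 4 days.
Gamma(α, β) with Poisson data over total exposure Σt gives posterior Gamma(α+Σx, β+Σt) = Gamma(38, 13).
Posterior variance = α'/β'² = 38/169.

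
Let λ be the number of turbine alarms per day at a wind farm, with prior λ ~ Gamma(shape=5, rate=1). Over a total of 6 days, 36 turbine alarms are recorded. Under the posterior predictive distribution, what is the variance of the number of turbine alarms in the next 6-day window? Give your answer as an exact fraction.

3198/49

Total count 36 over total exposure 6 days.
Gamma(α, β) with Poisson data over total exposure Σt gives posterior Gamma(α+Σx, β+Σt) = Gamma(41, 7).
The posterior predictive for a window of length T is Negative Binomial with variance T·α'·(β'+T)/β'² = 6·41·13/49 = 3198/49.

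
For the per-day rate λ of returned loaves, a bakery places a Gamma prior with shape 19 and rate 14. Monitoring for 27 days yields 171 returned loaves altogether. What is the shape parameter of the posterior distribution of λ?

Total count 171 over total exposure 27 days.
Conjugate update: add total count to the shape and total exposure to the rate, giving Gamma(190, 41).

190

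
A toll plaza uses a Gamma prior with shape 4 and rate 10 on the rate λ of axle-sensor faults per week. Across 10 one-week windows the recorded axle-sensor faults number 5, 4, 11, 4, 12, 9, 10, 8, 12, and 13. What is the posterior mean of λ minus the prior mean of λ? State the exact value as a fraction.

Total count: 5 + 4 + 11 + 4 + 12 + 9 + 10 + 8 + 12 + 13 = 88.
Total exposure: 10 weeks.
The Gamma prior is conjugate for the Poisson rate, so λ | data ~ Gamma(4+88, 10+10) = Gamma(92, 20).
Posterior mean = 92/20 = 23/5; prior mean = 4/10 = 2/5. Difference = 23/5 − 2/5 = 21/5.

21/5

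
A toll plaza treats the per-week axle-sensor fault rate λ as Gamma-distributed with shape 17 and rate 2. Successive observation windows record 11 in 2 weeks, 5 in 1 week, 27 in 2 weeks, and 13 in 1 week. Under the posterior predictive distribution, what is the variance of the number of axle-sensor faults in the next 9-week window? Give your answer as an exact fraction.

11169/64

Total count: 11 + 5 + 27 + 13 = 56.
Total exposure: 2 + 1 + 2 + 1 = 6 weeks.
The Gamma prior is conjugate for the Poisson rate, so λ | data ~ Gamma(17+56, 2+6) = Gamma(73, 8).
The posterior predictive for a window of length T is Negative Binomial with variance T·α'·(β'+T)/β'² = 9·73·17/64 = 11169/64.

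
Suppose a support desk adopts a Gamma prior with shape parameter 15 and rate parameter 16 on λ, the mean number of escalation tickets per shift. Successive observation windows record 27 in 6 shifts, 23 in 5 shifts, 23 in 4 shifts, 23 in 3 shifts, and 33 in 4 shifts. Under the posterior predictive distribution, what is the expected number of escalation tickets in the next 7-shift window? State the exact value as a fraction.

504/19

Total count: 27 + 23 + 23 + 23 + 33 = 129.
Total exposure: 6 + 5 + 4 + 3 + 4 = 22 shifts.
The Gamma prior is conjugate for the Poisson rate, so λ | data ~ Gamma(15+129, 16+22) = Gamma(144, 38).
Predictive mean over a 7-shift window = T·E[λ|data] = 7·144/38 = 504/19.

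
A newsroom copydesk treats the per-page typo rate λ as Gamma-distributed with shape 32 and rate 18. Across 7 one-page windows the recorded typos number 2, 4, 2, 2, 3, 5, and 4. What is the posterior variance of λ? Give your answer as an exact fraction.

54/625

Total count: 2 + 4 + 2 + 2 + 3 + 5 + 4 = 22.
Total exposure: 7 pages.
By Gamma–Poisson conjugacy, the posterior is Gamma(α + Σx, β + Σt) = Gamma(32 + 22, 18 + 7) = Gamma(54, 25).
Posterior variance = α'/β'² = 54/625.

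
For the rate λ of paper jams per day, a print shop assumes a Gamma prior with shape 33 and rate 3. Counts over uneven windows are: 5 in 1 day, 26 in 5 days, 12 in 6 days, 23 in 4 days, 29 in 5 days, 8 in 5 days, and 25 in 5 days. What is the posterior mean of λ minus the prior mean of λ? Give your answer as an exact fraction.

-213/34

Total count: 5 + 26 + 12 + 23 + 29 + 8 + 25 = 128.
Total exposure: 1 + 5 + 6 + 4 + 5 + 5 + 5 = 31 days.
The Gamma prior is conjugate for the Poisson rate, so λ | data ~ Gamma(33+128, 3+31) = Gamma(161, 34).
Posterior mean = 161/34 = 161/34; prior mean = 33/3 = 11. Difference = 161/34 − 11 = -213/34.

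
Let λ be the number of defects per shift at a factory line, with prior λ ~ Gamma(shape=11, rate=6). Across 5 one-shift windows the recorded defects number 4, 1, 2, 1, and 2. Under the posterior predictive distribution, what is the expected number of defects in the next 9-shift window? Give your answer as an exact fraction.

189/11

Total count: 4 + 1 + 2 + 1 + 2 = 10.
Total exposure: 5 shifts.
Posterior: α' = 11 + 10 = 21, β' = 6 + 5 = 11.
Predictive mean over a 9-shift window = T·E[λ|data] = 9·21/11 = 189/11.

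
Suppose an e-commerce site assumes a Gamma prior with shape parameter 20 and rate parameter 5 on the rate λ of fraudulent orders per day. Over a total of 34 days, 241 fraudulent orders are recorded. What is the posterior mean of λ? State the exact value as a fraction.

87/13

Total count 241 over total exposure 34 days.
By Gamma–Poisson conjugacy, the posterior is Gamma(α + Σx, β + Σt) = Gamma(20 + 241, 5 + 34) = Gamma(261, 39).
Posterior mean = α'/β' = 261/39 = 87/13.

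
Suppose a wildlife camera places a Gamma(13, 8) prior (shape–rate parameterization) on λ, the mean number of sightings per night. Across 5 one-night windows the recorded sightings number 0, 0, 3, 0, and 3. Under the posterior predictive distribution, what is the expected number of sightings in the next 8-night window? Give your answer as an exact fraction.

Total count: 0 + 0 + 3 + 0 + 3 = 6.
Total exposure: 5 nights.
The Gamma prior is conjugate for the Poisson rate, so λ | data ~ Gamma(13+6, 8+5) = Gamma(19, 13).
Predictive mean over an 8-night window = T·E[λ|data] = 8·19/13 = 152/13.

152/13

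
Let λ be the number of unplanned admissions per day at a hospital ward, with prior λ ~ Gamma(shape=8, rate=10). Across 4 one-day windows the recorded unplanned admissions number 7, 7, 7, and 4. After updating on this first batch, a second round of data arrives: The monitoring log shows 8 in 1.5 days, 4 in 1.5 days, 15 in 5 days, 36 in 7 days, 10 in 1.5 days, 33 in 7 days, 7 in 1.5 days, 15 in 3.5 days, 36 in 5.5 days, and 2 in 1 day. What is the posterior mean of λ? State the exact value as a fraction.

Total count: 7 + 7 + 7 + 4 = 25.
Total exposure: 4 days.
After the first batch: Gamma(8 + 25, 10 + 4) = Gamma(33, 14).
Total count: 8 + 4 + 15 + 36 + 10 + 33 + 7 + 15 + 36 + 2 = 166.
Total exposure: 1.5 + 1.5 + 5 + 7 + 1.5 + 7 + 1.5 + 3.5 + 5.5 + 1 = 35 days.
After the second batch: Gamma(33 + 166, 14 + 35) = Gamma(199, 49).
Posterior mean = α'/β' = 199/49.

199/49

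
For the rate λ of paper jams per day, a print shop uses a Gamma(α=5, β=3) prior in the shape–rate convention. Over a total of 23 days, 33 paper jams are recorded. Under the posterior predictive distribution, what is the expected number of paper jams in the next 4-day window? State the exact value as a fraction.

Total count 33 over total exposure 23 days.
By Gamma–Poisson conjugacy, the posterior is Gamma(α + Σx, β + Σt) = Gamma(5 + 33, 3 + 23) = Gamma(38, 26).
Predictive mean over a 4-day window = T·E[λ|data] = 4·38/26 = 76/13.

76/13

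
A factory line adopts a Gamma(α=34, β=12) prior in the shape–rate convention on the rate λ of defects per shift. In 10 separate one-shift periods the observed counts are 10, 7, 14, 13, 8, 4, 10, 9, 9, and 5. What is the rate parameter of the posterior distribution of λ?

Total count: 10 + 7 + 14 + 13 + 8 + 4 + 10 + 9 + 9 + 5 = 89.
Total exposure: 10 shifts.
Conjugate update: add total count to the shape and total exposure to the rate, giving Gamma(123, 22).

22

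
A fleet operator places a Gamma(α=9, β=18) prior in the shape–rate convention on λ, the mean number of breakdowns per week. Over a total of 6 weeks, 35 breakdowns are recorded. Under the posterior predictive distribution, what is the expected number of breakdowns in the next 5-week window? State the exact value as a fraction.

Total count 35 over total exposure 6 weeks.
Posterior: α' = 9 + 35 = 44, β' = 18 + 6 = 24.
Predictive mean over a 5-week window = T·E[λ|data] = 5·44/24 = 55/6.

55/6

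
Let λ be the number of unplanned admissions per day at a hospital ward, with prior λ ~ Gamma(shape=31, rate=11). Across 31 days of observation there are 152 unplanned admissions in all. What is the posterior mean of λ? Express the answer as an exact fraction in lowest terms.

Total count 152 over total exposure 31 days.
By Gamma–Poisson conjugacy, the posterior is Gamma(α + Σx, β + Σt) = Gamma(31 + 152, 11 + 31) = Gamma(183, 42).
Posterior mean = α'/β' = 183/42 = 61/14.

61/14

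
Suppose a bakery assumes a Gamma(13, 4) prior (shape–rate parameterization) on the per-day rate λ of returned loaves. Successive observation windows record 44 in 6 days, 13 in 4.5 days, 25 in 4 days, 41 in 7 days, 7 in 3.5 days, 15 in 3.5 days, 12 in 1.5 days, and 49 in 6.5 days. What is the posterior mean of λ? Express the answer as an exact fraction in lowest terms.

146/27

Total count: 44 + 13 + 25 + 41 + 7 + 15 + 12 + 49 = 206.
Total exposure: 6 + 4.5 + 4 + 7 + 3.5 + 3.5 + 1.5 + 6.5 = 36.5 days.
By Gamma–Poisson conjugacy, the posterior is Gamma(α + Σx, β + Σt) = Gamma(13 + 206, 4 + 36.5) = Gamma(219, 81/2).
Posterior mean = α'/β' = 219/(81/2) = 146/27.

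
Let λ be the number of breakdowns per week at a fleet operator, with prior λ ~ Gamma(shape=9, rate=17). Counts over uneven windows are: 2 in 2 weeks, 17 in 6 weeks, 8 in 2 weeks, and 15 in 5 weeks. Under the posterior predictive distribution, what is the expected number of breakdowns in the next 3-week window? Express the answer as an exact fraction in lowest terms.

153/32

Total count: 2 + 17 + 8 + 15 = 42.
Total exposure: 2 + 6 + 2 + 5 = 15 weeks.
The Gamma prior is conjugate for the Poisson rate, so λ | data ~ Gamma(9+42, 17+15) = Gamma(51, 32).
Predictive mean over a 3-week window = T·E[λ|data] = 3·51/32 = 153/32.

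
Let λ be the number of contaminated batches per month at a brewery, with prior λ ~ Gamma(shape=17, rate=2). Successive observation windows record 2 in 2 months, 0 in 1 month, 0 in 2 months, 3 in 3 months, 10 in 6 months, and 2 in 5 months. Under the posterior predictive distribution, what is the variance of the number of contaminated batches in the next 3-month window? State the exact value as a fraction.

Total count: 2 + 0 + 0 + 3 + 10 + 2 = 17.
Total exposure: 2 + 1 + 2 + 3 + 6 + 5 = 19 months.
By Gamma–Poisson conjugacy, the posterior is Gamma(α + Σx, β + Σt) = Gamma(17 + 17, 2 + 19) = Gamma(34, 21).
The posterior predictive for a window of length T is Negative Binomial with variance T·α'·(β'+T)/β'² = 3·34·24/441 = 272/49.

272/49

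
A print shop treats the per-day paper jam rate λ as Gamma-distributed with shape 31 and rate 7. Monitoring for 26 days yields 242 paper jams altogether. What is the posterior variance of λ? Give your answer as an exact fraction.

91/363

Total count 242 over total exposure 26 days.
Conjugate update: add total count to the shape and total exposure to the rate, giving Gamma(273, 33).
Posterior variance = α'/β'² = 273/1089 = 91/363.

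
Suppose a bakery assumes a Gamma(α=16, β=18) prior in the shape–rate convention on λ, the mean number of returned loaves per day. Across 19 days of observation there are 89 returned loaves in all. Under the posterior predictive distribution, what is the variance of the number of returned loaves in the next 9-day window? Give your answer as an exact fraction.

Total count 89 over total exposure 19 days.
Gamma(α, β) with Poisson data over total exposure Σt gives posterior Gamma(α+Σx, β+Σt) = Gamma(105, 37).
The posterior predictive for a window of length T is Negative Binomial with variance T·α'·(β'+T)/β'² = 9·105·46/1369 = 43470/1369.

43470/1369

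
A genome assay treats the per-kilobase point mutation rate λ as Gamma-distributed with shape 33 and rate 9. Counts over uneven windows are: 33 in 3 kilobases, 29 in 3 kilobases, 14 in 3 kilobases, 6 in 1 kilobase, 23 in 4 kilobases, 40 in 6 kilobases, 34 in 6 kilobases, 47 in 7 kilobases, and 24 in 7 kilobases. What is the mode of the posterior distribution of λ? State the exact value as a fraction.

282/49

Total count: 33 + 29 + 14 + 6 + 23 + 40 + 34 + 47 + 24 = 250.
Total exposure: 3 + 3 + 3 + 1 + 4 + 6 + 6 + 7 + 7 = 40 kilobases.
Posterior: α' = 33 + 250 = 283, β' = 9 + 40 = 49.
Posterior mode = (α'−1)/β' = 282/49.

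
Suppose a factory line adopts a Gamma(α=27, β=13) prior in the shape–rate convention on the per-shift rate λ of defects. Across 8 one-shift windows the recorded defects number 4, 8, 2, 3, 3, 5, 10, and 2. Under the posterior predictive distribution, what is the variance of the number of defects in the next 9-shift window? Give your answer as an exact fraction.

1920/49

Total count: 4 + 8 + 2 + 3 + 3 + 5 + 10 + 2 = 37.
Total exposure: 8 shifts.
Gamma(α, β) with Poisson data over total exposure Σt gives posterior Gamma(α+Σx, β+Σt) = Gamma(64, 21).
The posterior predictive for a window of length T is Negative Binomial with variance T·α'·(β'+T)/β'² = 9·64·30/441 = 1920/49.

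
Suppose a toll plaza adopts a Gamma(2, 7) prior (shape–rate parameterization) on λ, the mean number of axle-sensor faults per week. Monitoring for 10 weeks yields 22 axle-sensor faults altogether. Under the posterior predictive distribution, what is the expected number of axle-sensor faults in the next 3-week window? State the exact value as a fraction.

72/17

Total count 22 over total exposure 10 weeks.
Conjugate update: add total count to the shape and total exposure to the rate, giving Gamma(24, 17).
Predictive mean over a 3-week window = T·E[λ|data] = 3·24/17 = 72/17.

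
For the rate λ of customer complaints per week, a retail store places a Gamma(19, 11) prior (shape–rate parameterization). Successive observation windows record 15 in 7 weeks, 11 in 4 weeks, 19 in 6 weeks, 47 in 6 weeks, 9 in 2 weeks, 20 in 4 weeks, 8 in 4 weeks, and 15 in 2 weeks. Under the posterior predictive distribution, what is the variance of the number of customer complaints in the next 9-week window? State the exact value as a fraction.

Total count: 15 + 11 + 19 + 47 + 9 + 20 + 8 + 15 = 144.
Total exposure: 7 + 4 + 6 + 6 + 2 + 4 + 4 + 2 = 35 weeks.
Posterior: α' = 19 + 144 = 163, β' = 11 + 35 = 46.
The posterior predictive for a window of length T is Negative Binomial with variance T·α'·(β'+T)/β'² = 9·163·55/2116 = 80685/2116.

80685/2116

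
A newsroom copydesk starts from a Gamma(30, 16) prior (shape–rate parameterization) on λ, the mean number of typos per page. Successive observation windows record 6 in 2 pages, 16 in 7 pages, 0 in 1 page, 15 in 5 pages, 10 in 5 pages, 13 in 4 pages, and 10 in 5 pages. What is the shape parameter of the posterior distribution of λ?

Total count: 6 + 16 + 0 + 15 + 10 + 13 + 10 = 70.
Total exposure: 2 + 7 + 1 + 5 + 5 + 4 + 5 = 29 pages.
Conjugate update: add total count to the shape and total exposure to the rate, giving Gamma(100, 45).

100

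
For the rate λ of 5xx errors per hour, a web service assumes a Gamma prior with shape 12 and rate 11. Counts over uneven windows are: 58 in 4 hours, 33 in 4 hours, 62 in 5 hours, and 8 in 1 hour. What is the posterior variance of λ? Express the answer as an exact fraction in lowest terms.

Total count: 58 + 33 + 62 + 8 = 161.
Total exposure: 4 + 4 + 5 + 1 = 14 hours.
Gamma(α, β) with Poisson data over total exposure Σt gives posterior Gamma(α+Σx, β+Σt) = Gamma(173, 25).
Posterior variance = α'/β'² = 173/625.

173/625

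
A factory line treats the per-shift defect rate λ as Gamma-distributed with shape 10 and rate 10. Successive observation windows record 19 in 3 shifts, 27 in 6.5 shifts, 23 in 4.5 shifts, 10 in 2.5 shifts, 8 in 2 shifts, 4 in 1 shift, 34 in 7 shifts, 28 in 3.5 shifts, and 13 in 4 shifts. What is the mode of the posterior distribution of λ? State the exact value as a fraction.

Total count: 19 + 27 + 23 + 10 + 8 + 4 + 34 + 28 + 13 = 166.
Total exposure: 3 + 6.5 + 4.5 + 2.5 + 2 + 1 + 7 + 3.5 + 4 = 34 shifts.
Conjugate update: add total count to the shape and total exposure to the rate, giving Gamma(176, 44).
Posterior mode = (α'−1)/β' = 175/44.

175/44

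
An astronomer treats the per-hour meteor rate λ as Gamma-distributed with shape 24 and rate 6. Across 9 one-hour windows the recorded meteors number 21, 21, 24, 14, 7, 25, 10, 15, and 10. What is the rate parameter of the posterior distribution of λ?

Total count: 21 + 21 + 24 + 14 + 7 + 25 + 10 + 15 + 10 = 147.
Total exposure: 9 hours.
Posterior: α' = 24 + 147 = 171, β' = 6 + 9 = 15.

15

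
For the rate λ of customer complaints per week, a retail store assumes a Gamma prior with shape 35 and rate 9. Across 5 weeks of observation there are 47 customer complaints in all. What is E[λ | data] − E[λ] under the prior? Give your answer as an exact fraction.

124/63

Total count 47 over total exposure 5 weeks.
Conjugate update: add total count to the shape and total exposure to the rate, giving Gamma(82, 14).
Posterior mean = 82/14 = 41/7; prior mean = 35/9 = 35/9. Difference = 41/7 − 35/9 = 124/63.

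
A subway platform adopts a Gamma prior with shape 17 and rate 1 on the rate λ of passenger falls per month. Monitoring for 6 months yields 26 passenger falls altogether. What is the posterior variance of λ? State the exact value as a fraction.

43/49

Total count 26 over total exposure 6 months.
The Gamma prior is conjugate for the Poisson rate, so λ | data ~ Gamma(17+26, 1+6) = Gamma(43, 7).
Posterior variance = α'/β'² = 43/49.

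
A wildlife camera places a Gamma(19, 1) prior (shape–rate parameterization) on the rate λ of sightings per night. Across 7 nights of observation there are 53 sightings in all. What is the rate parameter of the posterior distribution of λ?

Total count 53 over total exposure 7 nights.
By Gamma–Poisson conjugacy, the posterior is Gamma(α + Σx, β + Σt) = Gamma(19 + 53, 1 + 7) = Gamma(72, 8).

8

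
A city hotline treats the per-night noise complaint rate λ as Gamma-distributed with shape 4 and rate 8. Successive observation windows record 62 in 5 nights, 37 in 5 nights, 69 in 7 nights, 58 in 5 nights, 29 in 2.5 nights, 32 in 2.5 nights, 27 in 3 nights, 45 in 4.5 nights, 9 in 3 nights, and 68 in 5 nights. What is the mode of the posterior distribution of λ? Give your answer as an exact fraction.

878/101

Total count: 62 + 37 + 69 + 58 + 29 + 32 + 27 + 45 + 9 + 68 = 436.
Total exposure: 5 + 5 + 7 + 5 + 2.5 + 2.5 + 3 + 4.5 + 3 + 5 = 42.5 nights.
Gamma(α, β) with Poisson data over total exposure Σt gives posterior Gamma(α+Σx, β+Σt) = Gamma(440, 101/2).
Posterior mode = (α'−1)/β' = 439/(101/2) = 878/101.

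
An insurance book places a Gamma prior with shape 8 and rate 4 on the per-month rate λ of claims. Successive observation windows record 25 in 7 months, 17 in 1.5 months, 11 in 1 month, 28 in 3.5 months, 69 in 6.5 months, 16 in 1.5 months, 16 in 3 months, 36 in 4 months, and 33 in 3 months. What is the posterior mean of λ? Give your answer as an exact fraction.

Total count: 25 + 17 + 11 + 28 + 69 + 16 + 16 + 36 + 33 = 251.
Total exposure: 7 + 1.5 + 1 + 3.5 + 6.5 + 1.5 + 3 + 4 + 3 = 31 months.
Gamma(α, β) with Poisson data over total exposure Σt gives posterior Gamma(α+Σx, β+Σt) = Gamma(259, 35).
Posterior mean = α'/β' = 259/35 = 37/5.

37/5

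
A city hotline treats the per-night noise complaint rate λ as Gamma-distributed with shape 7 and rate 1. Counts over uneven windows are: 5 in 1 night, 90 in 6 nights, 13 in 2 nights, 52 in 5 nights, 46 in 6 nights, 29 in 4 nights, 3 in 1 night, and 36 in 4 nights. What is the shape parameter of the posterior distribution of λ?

281

Total count: 5 + 90 + 13 + 52 + 46 + 29 + 3 + 36 = 274.
Total exposure: 1 + 6 + 2 + 5 + 6 + 4 + 1 + 4 = 29 nights.
Posterior: α' = 7 + 274 = 281, β' = 1 + 29 = 30.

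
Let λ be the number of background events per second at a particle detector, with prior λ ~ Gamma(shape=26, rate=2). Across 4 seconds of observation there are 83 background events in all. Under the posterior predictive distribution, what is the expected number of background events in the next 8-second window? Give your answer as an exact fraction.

436/3

Total count 83 over total exposure 4 seconds.
Conjugate update: add total count to the shape and total exposure to the rate, giving Gamma(109, 6).
Predictive mean over an 8-second window = T·E[λ|data] = 8·109/6 = 436/3.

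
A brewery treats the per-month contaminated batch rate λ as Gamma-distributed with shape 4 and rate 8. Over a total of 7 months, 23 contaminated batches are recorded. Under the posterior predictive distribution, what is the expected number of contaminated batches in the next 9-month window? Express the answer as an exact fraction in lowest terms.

81/5

Total count 23 over total exposure 7 months.
Conjugate update: add total count to the shape and total exposure to the rate, giving Gamma(27, 15).
Predictive mean over a 9-month window = T·E[λ|data] = 9·27/15 = 81/5.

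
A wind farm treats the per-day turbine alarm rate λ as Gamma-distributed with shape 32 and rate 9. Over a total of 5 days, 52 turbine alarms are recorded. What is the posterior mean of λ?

6

Total count 52 over total exposure 5 days.
Conjugate update: add total count to the shape and total exposure to the rate, giving Gamma(84, 14).
Posterior mean = α'/β' = 84/14 = 6.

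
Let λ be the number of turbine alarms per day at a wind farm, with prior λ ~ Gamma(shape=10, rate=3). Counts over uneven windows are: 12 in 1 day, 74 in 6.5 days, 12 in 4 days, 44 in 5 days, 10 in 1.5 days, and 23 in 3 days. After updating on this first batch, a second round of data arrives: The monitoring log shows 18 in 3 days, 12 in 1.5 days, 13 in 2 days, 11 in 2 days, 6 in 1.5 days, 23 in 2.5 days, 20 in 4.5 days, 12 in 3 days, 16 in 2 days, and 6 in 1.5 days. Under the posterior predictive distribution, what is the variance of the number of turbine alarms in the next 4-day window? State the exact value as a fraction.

Total count: 12 + 74 + 12 + 44 + 10 + 23 = 175.
Total exposure: 1 + 6.5 + 4 + 5 + 1.5 + 3 = 21 days.
After the first batch: Gamma(10 + 175, 3 + 21) = Gamma(185, 24).
Total count: 18 + 12 + 13 + 11 + 6 + 23 + 20 + 12 + 16 + 6 = 137.
Total exposure: 3 + 1.5 + 2 + 2 + 1.5 + 2.5 + 4.5 + 3 + 2 + 1.5 = 23.5 days.
After the second batch: Gamma(185 + 137, 24 + 23.5) = Gamma(322, 95/2).
The posterior predictive for a window of length T is Negative Binomial with variance T·α'·(β'+T)/β'² = 4·322·(103/2)/(9025/4) = 265328/9025.

265328/9025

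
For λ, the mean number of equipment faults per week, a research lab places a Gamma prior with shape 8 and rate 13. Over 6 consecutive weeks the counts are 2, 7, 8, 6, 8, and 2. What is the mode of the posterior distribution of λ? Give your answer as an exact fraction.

40/19

Total count: 2 + 7 + 8 + 6 + 8 + 2 = 33.
Total exposure: 6 weeks.
Posterior: α' = 8 + 33 = 41, β' = 13 + 6 = 19.
Posterior mode = (α'−1)/β' = 40/19.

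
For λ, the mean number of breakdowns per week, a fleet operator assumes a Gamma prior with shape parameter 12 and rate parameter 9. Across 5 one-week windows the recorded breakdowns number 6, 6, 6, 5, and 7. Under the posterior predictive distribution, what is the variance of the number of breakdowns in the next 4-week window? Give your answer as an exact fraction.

Total count: 6 + 6 + 6 + 5 + 7 = 30.
Total exposure: 5 weeks.
The Gamma prior is conjugate for the Poisson rate, so λ | data ~ Gamma(12+30, 9+5) = Gamma(42, 14).
The posterior predictive for a window of length T is Negative Binomial with variance T·α'·(β'+T)/β'² = 4·42·18/196 = 108/7.

108/7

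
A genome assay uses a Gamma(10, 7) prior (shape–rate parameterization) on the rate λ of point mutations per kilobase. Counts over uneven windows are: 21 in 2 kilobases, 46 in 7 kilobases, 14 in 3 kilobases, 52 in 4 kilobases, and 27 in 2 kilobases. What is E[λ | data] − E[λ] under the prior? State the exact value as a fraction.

188/35

Total count: 21 + 46 + 14 + 52 + 27 = 160.
Total exposure: 2 + 7 + 3 + 4 + 2 = 18 kilobases.
The Gamma prior is conjugate for the Poisson rate, so λ | data ~ Gamma(10+160, 7+18) = Gamma(170, 25).
Posterior mean = 170/25 = 34/5; prior mean = 10/7 = 10/7. Difference = 34/5 − 10/7 = 188/35.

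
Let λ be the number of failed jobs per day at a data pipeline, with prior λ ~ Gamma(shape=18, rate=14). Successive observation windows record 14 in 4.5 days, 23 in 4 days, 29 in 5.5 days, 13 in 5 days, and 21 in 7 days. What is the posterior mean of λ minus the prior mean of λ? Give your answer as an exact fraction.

Total count: 14 + 23 + 29 + 13 + 21 = 100.
Total exposure: 4.5 + 4 + 5.5 + 5 + 7 = 26 days.
Posterior: α' = 18 + 100 = 118, β' = 14 + 26 = 40.
Posterior mean = 118/40 = 59/20; prior mean = 18/14 = 9/7. Difference = 59/20 − 9/7 = 233/140.

233/140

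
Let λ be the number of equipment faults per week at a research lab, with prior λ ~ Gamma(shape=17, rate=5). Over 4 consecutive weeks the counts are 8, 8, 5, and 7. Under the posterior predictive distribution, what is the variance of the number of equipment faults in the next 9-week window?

Total count: 8 + 8 + 5 + 7 = 28.
Total exposure: 4 weeks.
Conjugate update: add total count to the shape and total exposure to the rate, giving Gamma(45, 9).
The posterior predictive for a window of length T is Negative Binomial with variance T·α'·(β'+T)/β'² = 9·45·18/81 = 90.

90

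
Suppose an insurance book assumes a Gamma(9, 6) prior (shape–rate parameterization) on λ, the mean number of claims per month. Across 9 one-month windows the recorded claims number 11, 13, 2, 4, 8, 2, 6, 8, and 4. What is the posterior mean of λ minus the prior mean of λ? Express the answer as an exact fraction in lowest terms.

89/30

Total count: 11 + 13 + 2 + 4 + 8 + 2 + 6 + 8 + 4 = 58.
Total exposure: 9 months.
By Gamma–Poisson conjugacy, the posterior is Gamma(α + Σx, β + Σt) = Gamma(9 + 58, 6 + 9) = Gamma(67, 15).
Posterior mean = 67/15 = 67/15; prior mean = 9/6 = 3/2. Difference = 67/15 − 3/2 = 89/30.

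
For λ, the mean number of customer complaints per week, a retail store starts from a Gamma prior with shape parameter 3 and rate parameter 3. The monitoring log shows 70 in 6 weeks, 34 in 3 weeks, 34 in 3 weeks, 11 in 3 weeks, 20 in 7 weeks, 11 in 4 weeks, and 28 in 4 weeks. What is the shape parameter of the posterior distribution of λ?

211

Total count: 70 + 34 + 34 + 11 + 20 + 11 + 28 = 208.
Total exposure: 6 + 3 + 3 + 3 + 7 + 4 + 4 = 30 weeks.
By Gamma–Poisson conjugacy, the posterior is Gamma(α + Σx, β + Σt) = Gamma(3 + 208, 3 + 30) = Gamma(211, 33).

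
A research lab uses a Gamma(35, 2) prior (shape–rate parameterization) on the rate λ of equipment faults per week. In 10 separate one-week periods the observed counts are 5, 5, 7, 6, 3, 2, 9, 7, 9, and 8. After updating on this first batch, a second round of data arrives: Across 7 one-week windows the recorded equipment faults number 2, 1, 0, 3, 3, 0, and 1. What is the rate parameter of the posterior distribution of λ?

19

Total count: 5 + 5 + 7 + 6 + 3 + 2 + 9 + 7 + 9 + 8 = 61.
Total exposure: 10 weeks.
After the first batch: Gamma(35 + 61, 2 + 10) = Gamma(96, 12).
Total count: 2 + 1 + 0 + 3 + 3 + 0 + 1 = 10.
Total exposure: 7 weeks.
After the second batch: Gamma(96 + 10, 12 + 7) = Gamma(106, 19).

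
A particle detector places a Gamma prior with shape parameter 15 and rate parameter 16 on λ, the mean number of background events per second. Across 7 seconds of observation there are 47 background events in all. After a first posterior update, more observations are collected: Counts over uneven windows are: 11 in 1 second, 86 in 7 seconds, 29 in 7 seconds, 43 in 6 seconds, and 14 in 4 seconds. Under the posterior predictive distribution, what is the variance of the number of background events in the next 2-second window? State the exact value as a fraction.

Total count 47 over total exposure 7 seconds.
After the first batch: Gamma(15 + 47, 16 + 7) = Gamma(62, 23).
Total count: 11 + 86 + 29 + 43 + 14 = 183.
Total exposure: 1 + 7 + 7 + 6 + 4 = 25 seconds.
After the second batch: Gamma(62 + 183, 23 + 25) = Gamma(245, 48).
The posterior predictive for a window of length T is Negative Binomial with variance T·α'·(β'+T)/β'² = 2·245·50/2304 = 6125/576.

6125/576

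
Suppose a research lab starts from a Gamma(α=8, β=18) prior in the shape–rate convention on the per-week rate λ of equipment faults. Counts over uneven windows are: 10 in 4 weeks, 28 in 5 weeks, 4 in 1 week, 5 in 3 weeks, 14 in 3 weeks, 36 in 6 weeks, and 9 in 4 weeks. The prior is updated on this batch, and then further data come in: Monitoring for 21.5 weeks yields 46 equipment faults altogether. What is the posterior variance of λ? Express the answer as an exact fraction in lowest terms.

640/17161

Total count: 10 + 28 + 4 + 5 + 14 + 36 + 9 = 106.
Total exposure: 4 + 5 + 1 + 3 + 3 + 6 + 4 = 26 weeks.
After the first batch: Gamma(8 + 106, 18 + 26) = Gamma(114, 44).
Total count 46 over total exposure 21.5 weeks.
After the second batch: Gamma(114 + 46, 44 + 21.5) = Gamma(160, 131/2).
Posterior variance = α'/β'² = 160/(17161/4) = 640/17161.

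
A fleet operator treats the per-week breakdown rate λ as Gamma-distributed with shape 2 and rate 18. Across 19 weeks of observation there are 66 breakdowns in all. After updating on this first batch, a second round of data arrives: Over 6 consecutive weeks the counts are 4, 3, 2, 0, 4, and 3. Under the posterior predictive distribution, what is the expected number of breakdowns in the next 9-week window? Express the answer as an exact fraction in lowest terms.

Total count 66 over total exposure 19 weeks.
After the first batch: Gamma(2 + 66, 18 + 19) = Gamma(68, 37).
Total count: 4 + 3 + 2 + 0 + 4 + 3 = 16.
Total exposure: 6 weeks.
After the second batch: Gamma(68 + 16, 37 + 6) = Gamma(84, 43).
Predictive mean over a 9-week window = T·E[λ|data] = 9·84/43 = 756/43.

756/43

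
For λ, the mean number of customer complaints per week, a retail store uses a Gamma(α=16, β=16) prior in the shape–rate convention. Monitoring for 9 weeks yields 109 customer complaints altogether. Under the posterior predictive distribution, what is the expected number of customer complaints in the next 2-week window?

Total count 109 over total exposure 9 weeks.
By Gamma–Poisson conjugacy, the posterior is Gamma(α + Σx, β + Σt) = Gamma(16 + 109, 16 + 9) = Gamma(125, 25).
Predictive mean over a 2-week window = T·E[λ|data] = 2·125/25 = 10.

10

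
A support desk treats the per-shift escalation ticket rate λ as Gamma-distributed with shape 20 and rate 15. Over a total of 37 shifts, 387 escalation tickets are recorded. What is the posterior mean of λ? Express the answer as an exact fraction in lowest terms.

407/52

Total count 387 over total exposure 37 shifts.
The Gamma prior is conjugate for the Poisson rate, so λ | data ~ Gamma(20+387, 15+37) = Gamma(407, 52).
Posterior mean = α'/β' = 407/52.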